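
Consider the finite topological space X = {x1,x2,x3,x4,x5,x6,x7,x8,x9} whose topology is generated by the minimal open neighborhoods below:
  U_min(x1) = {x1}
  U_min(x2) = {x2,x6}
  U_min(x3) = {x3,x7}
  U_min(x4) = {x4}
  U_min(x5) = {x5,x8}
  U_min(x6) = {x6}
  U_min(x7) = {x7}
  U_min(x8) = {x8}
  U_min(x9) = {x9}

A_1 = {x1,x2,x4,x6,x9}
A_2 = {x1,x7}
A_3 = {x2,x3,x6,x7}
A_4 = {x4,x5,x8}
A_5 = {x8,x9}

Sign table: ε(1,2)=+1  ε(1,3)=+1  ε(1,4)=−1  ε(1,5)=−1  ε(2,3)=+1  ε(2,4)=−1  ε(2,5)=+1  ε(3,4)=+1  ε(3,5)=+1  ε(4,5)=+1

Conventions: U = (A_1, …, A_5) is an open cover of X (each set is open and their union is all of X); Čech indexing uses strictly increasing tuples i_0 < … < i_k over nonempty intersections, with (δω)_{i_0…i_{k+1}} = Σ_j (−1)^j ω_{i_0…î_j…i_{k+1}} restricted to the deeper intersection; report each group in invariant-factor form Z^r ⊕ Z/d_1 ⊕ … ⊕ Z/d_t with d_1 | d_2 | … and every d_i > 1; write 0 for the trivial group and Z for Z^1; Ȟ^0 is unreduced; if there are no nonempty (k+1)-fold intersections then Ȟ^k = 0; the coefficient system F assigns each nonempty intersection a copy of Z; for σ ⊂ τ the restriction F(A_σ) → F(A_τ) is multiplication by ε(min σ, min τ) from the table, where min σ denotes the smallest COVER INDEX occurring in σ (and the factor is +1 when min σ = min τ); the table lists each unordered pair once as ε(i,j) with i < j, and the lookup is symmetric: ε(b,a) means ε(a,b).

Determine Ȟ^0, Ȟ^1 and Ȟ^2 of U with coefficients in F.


Ȟ^0(U;F) ≅ Z, Ȟ^1(U;F) ≅ Z^2, Ȟ^2(U;F) ≅ 0

nonempty overlaps:
  A12={x1} A13={x2,x6} A14={x4} A15={x9} A23={x7} A45={x8}
C dims 5,6; δ0: rk 4, SNF 1^4
degree 0: 5−4−0 = 1 → Ȟ^0 ≅ Z
degree 1: 6−0−4 = 2 → Ȟ^1 ≅ Z^2
degree 2: 0−0−0 = 0 → Ȟ^2 ≅ 0


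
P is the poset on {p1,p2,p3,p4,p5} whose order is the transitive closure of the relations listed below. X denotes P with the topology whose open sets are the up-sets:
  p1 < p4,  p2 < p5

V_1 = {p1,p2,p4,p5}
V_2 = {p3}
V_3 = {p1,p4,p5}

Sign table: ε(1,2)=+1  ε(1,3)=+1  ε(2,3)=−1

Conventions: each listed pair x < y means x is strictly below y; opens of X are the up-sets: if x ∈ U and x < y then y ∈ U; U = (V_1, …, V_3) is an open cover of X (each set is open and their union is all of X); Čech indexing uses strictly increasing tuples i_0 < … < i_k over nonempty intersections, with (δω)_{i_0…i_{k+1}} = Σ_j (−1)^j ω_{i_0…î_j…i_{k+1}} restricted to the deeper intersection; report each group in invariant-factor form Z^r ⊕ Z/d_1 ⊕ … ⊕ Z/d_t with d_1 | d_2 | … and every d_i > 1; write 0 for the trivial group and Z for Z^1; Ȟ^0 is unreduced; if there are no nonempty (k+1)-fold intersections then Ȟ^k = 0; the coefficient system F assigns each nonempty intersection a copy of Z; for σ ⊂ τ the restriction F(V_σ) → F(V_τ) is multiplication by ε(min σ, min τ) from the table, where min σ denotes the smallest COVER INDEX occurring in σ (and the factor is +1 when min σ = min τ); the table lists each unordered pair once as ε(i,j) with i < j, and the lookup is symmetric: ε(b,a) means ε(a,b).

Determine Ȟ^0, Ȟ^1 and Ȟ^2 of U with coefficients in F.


Ȟ^0 ≅ Z^2, Ȟ^1 ≅ 0, Ȟ^2 ≅ 0

nerve simplices:
  V13={p1,p4,p5}
C dims 3,1; δ0: rk 1, SNF 1^1
degree 0: 3−1−0 = 2 → Ȟ^0 ≅ Z^2
degree 1: 1−0−1 = 0 → Ȟ^1 ≅ 0
degree 2: 0−0−0 = 0 → Ȟ^2 ≅ 0


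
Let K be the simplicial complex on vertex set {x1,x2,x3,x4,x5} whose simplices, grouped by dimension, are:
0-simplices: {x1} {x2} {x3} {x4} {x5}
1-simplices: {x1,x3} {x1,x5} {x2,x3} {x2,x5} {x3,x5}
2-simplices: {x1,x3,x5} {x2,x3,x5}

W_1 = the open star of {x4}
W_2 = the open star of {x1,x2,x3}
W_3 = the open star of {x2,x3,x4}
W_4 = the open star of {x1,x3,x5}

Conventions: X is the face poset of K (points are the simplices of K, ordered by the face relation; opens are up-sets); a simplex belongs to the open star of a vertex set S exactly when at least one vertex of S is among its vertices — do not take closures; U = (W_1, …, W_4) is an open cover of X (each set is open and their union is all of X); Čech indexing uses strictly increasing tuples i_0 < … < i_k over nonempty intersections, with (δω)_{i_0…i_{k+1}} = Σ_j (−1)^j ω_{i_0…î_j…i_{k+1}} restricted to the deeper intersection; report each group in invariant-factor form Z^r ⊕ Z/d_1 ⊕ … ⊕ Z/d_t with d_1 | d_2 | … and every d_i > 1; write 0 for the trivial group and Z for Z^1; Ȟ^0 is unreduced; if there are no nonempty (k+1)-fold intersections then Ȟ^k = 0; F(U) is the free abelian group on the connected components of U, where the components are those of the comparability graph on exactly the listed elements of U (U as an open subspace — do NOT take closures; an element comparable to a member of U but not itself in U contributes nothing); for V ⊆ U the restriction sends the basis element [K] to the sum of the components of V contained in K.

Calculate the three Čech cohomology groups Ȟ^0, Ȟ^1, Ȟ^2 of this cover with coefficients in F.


Ȟ^0 ≅ Z^2; Ȟ^1 ≅ 0; Ȟ^2 ≅ 0

nerve of the cover:
  W1={{x4}} W2={{x1},{x2},{x3},{x1,x3},{x1,x5},{x2,x3},{x2,x5},{x3,x5},{x1,x3,x5},{x2,x3,x5}} W3={{x2},{x3},{x4},{x1,x3},{x2,x3},{x2,x5},{x3,x5},{x1,x3,x5},{x2,x3,x5}} W4={{x1},{x3},{x5},{x1,x3},{x1,x5},{x2,x3},{x2,x5},{x3,x5},{x1,x3,x5},{x2,x3,x5}}
  W13={{x4}} W23={{x2},{x3},{x1,x3},{x2,x3},{x2,x5},{x3,x5},{x1,x3,x5},{x2,x3,x5}} W24={{x1},{x3},{x1,x3},{x1,x5},{x2,x3},{x2,x5},{x3,x5},{x1,x3,x5},{x2,x3,x5}} W34={{x3},{x1,x3},{x2,x3},{x2,x5},{x3,x5},{x1,x3,x5},{x2,x3,x5}}
  W234={{x3},{x1,x3},{x2,x3},{x2,x5},{x3,x5},{x1,x3,x5},{x2,x3,x5}}
components per intersection:
  W1: {{x4}}
  W2: {{x1},{x2},{x3},{x1,x3},{x1,x5},{x2,x3},{x2,x5},{x3,x5},{x1,x3,x5},{x2,x3,x5}}
  W3: {{x2},{x3},{x1,x3},{x2,x3},{x2,x5},{x3,x5},{x1,x3,x5},{x2,x3,x5}} {{x4}}
  W4: {{x1},{x3},{x5},{x1,x3},{x1,x5},{x2,x3},{x2,x5},{x3,x5},{x1,x3,x5},{x2,x3,x5}}
  W13: {{x4}}
  W23: {{x2},{x3},{x1,x3},{x2,x3},{x2,x5},{x3,x5},{x1,x3,x5},{x2,x3,x5}}
  W24: {{x1},{x3},{x1,x3},{x1,x5},{x2,x3},{x2,x5},{x3,x5},{x1,x3,x5},{x2,x3,x5}}
  W34: {{x3},{x1,x3},{x2,x3},{x2,x5},{x3,x5},{x1,x3,x5},{x2,x3,x5}}
  W234: {{x3},{x1,x3},{x2,x3},{x2,x5},{x3,x5},{x1,x3,x5},{x2,x3,x5}}
C dims 5,4,1; δ0: rk 3, SNF 1^3; δ1: rk 1, SNF 1^1
Ȟ^0 = (5 − 3) − 0 = 2, so Ȟ^0 ≅ Z^2
Ȟ^1 = (4 − 1) − 3 = 0, so Ȟ^1 ≅ 0
Ȟ^2 = (1 − 0) − 1 = 0, so Ȟ^2 ≅ 0


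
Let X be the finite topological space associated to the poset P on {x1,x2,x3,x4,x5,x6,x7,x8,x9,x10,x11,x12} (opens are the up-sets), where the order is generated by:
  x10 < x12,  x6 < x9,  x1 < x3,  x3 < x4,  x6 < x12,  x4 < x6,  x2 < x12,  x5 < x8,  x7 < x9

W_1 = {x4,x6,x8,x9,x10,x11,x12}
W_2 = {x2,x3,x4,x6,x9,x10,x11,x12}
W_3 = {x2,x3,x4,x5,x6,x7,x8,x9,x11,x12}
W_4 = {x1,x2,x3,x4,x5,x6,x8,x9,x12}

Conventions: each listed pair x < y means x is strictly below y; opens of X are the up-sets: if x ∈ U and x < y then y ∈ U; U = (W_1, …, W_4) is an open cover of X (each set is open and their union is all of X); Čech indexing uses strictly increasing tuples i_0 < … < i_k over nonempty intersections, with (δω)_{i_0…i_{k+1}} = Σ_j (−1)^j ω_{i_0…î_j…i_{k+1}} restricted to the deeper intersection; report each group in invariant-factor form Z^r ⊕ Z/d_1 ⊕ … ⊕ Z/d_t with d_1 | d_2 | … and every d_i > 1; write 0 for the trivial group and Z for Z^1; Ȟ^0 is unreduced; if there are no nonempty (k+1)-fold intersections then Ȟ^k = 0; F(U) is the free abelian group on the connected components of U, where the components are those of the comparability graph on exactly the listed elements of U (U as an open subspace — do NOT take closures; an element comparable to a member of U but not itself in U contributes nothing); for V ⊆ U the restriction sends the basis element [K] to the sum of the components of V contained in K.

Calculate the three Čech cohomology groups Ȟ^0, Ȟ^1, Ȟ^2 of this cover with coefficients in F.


nonempty overlaps:
  W12={x4,x6,x9,x10,x11,x12} W13={x4,x6,x8,x9,x11,x12} W14={x4,x6,x8,x9,x12} W23={x2,x3,x4,x6,x9,x11,x12} W24={x2,x3,x4,x6,x9,x12} W34={x2,x3,x4,x5,x6,x8,x9,x12}
  W123={x4,x6,x9,x11,x12} W124={x4,x6,x9,x12} W134={x4,x6,x8,x9,x12} W234={x2,x3,x4,x6,x9,x12}
  W1234={x4,x6,x9,x12}
components per intersection:
  W1: {x4,x6,x9,x10,x12} {x8} {x11}
  W2: {x2,x3,x4,x6,x9,x10,x12} {x11}
  W3: {x2,x3,x4,x6,x7,x9,x12} {x5,x8} {x11}
  W4: {x1,x2,x3,x4,x6,x9,x12} {x5,x8}
  W12: {x4,x6,x9,x10,x12} {x11}
  W13: {x4,x6,x9,x12} {x8} {x11}
  W14: {x4,x6,x9,x12} {x8}
  W23: {x2,x3,x4,x6,x9,x12} {x11}
  W24: {x2,x3,x4,x6,x9,x12}
  W34: {x2,x3,x4,x6,x9,x12} {x5,x8}
  W123: {x4,x6,x9,x12} {x11}
  W124: {x4,x6,x9,x12}
  W134: {x4,x6,x9,x12} {x8}
  W234: {x2,x3,x4,x6,x9,x12}
  W1234: {x4,x6,x9,x12}
C dims 10,12,6,1; δ0: rk 7, SNF 1^7; δ1: rk 5, SNF 1^5; δ2: rk 1, SNF 1^1
degree 0: 10−7−0 = 3 → Ȟ^0 ≅ Z^3
degree 1: 12−5−7 = 0 → Ȟ^1 ≅ 0
degree 2: 6−1−5 = 0 → Ȟ^2 ≅ 0

Ȟ^0 ≅ Z^3,  Ȟ^1 ≅ 0,  Ȟ^2 ≅ 0


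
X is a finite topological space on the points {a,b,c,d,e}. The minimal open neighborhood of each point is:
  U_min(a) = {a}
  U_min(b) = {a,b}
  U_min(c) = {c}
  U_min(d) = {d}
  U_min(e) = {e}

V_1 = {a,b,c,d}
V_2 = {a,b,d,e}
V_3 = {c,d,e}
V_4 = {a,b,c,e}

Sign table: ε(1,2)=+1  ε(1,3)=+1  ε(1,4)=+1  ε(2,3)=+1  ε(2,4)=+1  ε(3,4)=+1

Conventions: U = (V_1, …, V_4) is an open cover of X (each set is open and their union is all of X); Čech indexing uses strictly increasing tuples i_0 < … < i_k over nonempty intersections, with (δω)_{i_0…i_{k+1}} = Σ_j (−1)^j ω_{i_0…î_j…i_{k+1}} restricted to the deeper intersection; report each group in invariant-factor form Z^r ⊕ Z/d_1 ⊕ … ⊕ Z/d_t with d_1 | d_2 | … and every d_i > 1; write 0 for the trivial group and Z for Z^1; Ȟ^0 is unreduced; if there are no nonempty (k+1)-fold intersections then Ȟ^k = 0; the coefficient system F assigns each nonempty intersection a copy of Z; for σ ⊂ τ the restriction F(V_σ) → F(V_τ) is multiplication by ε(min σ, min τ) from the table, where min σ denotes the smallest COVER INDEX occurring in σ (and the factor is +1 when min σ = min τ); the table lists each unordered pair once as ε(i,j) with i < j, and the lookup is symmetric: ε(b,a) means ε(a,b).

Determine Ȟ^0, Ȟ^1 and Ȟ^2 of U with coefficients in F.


nonempty intersections:
  V12={a,b,d} V13={c,d} V14={a,b,c} V23={d,e} V24={a,b,e} V34={c,e}
  V123={d} V124={a,b} V134={c} V234={e}
C dims 4,6,4; δ0: rk 3, SNF 1^3; δ1: rk 3, SNF 1^3
Ȟ^0: (4−3)−0=1 ⇒ Z
Ȟ^1: (6−3)−3=0 ⇒ 0
Ȟ^2: (4−0)−3=1 ⇒ Z

Ȟ^0 ≅ Z,  Ȟ^1 ≅ 0,  Ȟ^2 ≅ Z


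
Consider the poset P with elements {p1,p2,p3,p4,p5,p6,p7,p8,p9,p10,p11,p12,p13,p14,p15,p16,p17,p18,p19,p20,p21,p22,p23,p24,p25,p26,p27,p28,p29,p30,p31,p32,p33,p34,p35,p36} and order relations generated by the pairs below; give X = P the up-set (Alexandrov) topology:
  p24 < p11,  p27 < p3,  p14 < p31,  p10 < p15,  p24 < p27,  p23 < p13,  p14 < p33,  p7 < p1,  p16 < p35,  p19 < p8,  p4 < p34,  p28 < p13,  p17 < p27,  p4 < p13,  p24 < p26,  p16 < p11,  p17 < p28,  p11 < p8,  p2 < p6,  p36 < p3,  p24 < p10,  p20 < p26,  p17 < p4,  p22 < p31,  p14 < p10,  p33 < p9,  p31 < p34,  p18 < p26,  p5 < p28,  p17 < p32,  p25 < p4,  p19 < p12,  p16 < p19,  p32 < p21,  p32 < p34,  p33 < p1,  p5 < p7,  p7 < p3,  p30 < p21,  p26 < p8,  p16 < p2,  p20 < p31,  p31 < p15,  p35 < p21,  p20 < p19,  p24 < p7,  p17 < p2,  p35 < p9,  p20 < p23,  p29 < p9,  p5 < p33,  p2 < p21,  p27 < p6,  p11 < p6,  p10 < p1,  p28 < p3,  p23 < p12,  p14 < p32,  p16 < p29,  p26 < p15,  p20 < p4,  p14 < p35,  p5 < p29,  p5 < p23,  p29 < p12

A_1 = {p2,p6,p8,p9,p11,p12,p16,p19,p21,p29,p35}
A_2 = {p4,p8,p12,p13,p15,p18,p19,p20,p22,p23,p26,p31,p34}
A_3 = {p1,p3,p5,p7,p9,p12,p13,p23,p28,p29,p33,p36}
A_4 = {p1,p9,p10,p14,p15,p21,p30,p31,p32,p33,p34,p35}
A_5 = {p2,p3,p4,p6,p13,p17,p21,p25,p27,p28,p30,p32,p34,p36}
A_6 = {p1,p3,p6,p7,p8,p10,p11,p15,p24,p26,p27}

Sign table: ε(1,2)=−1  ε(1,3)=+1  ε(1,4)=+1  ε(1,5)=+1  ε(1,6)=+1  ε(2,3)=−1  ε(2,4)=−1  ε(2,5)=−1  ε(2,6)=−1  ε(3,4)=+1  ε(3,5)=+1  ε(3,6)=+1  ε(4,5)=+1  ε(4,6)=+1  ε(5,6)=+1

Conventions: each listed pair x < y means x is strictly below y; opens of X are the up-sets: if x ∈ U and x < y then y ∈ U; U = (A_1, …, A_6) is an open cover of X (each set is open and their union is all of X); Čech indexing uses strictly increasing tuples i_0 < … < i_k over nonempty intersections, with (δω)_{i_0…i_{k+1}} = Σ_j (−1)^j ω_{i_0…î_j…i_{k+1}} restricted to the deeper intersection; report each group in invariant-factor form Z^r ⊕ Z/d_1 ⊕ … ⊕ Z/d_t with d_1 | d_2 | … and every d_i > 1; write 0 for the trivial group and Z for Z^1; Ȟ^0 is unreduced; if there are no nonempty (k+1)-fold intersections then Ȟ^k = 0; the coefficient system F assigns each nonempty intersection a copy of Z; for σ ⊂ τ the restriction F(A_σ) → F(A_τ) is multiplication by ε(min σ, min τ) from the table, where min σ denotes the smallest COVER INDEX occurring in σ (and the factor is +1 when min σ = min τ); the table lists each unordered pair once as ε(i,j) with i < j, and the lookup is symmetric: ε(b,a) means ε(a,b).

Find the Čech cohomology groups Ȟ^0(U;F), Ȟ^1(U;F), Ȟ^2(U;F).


nonempty intersections:
  A12={p8,p12,p19} A13={p9,p12,p29} A14={p9,p21,p35} A15={p2,p6,p21} A16={p6,p8,p11} A23={p12,p13,p23} A24={p15,p31,p34} A25={p4,p13,p34} A26={p8,p15,p26} A34={p1,p9,p33} A35={p3,p13,p28,p36} A36={p1,p3,p7} A45={p21,p30,p32,p34} A46={p1,p10,p15} A56={p3,p6,p27}
  A123={p12} A126={p8} A134={p9} A145={p21} A156={p6} A235={p13} A245={p34} A246={p15} A346={p1} A356={p3}
C dims 6,15,10; δ0: rk 5, SNF 1^5; δ1: rk 10, SNF 1^9·2
Ȟ^0: (6−5)−0=1 ⇒ Z
Ȟ^1: (15−10)−5=0 ⇒ 0
Ȟ^2: (10−0)−10=0 plus torsion [2] ⇒ Z/2

Ȟ^0 ≅ Z, Ȟ^1 ≅ 0 and Ȟ^2 ≅ Z/2


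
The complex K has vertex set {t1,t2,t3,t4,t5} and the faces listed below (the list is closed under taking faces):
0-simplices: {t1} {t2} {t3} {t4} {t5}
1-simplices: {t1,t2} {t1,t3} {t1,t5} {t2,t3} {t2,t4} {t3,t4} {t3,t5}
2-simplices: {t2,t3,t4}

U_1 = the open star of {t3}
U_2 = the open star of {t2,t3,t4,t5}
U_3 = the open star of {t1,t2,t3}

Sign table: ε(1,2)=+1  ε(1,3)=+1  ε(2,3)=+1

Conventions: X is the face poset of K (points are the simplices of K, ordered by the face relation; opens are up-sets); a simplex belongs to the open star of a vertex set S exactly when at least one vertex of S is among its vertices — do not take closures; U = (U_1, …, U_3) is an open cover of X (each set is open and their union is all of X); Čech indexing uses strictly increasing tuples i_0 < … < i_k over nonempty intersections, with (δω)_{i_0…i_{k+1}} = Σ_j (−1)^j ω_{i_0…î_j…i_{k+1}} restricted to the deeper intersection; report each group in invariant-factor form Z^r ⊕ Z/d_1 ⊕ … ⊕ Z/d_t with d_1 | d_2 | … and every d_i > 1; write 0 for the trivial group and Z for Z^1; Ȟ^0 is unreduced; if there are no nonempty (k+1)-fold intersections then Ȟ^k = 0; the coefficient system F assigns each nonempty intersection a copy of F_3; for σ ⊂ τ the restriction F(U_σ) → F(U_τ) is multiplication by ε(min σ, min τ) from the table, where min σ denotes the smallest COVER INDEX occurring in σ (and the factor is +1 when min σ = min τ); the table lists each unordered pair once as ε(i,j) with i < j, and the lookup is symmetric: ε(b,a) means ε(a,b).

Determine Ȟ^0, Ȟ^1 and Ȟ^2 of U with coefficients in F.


Ȟ^0 = Z/3, Ȟ^1 = 0 and Ȟ^2 = 0

intersection data:
  U1={{t3},{t1,t3},{t2,t3},{t3,t4},{t3,t5},{t2,t3,t4}} U2={{t2},{t3},{t4},{t5},{t1,t2},{t1,t3},{t1,t5},{t2,t3},{t2,t4},{t3,t4},{t3,t5},{t2,t3,t4}} U3={{t1},{t2},{t3},{t1,t2},{t1,t3},{t1,t5},{t2,t3},{t2,t4},{t3,t4},{t3,t5},{t2,t3,t4}}
  U12={{t3},{t1,t3},{t2,t3},{t3,t4},{t3,t5},{t2,t3,t4}} U13={{t3},{t1,t3},{t2,t3},{t3,t4},{t3,t5},{t2,t3,t4}} U23={{t2},{t3},{t1,t2},{t1,t3},{t1,t5},{t2,t3},{t2,t4},{t3,t4},{t3,t5},{t2,t3,t4}}
  U123={{t3},{t1,t3},{t2,t3},{t3,t4},{t3,t5},{t2,t3,t4}}
C dims 3,3,1; δ0: rk_F3 2; δ1: rk_F3 1
Ȟ^0 = (3 − 2) − 0 = 1, so Ȟ^0 ≅ Z/3
Ȟ^1 = (3 − 1) − 2 = 0, so Ȟ^1 ≅ 0
Ȟ^2 = (1 − 0) − 1 = 0, so Ȟ^2 ≅ 0


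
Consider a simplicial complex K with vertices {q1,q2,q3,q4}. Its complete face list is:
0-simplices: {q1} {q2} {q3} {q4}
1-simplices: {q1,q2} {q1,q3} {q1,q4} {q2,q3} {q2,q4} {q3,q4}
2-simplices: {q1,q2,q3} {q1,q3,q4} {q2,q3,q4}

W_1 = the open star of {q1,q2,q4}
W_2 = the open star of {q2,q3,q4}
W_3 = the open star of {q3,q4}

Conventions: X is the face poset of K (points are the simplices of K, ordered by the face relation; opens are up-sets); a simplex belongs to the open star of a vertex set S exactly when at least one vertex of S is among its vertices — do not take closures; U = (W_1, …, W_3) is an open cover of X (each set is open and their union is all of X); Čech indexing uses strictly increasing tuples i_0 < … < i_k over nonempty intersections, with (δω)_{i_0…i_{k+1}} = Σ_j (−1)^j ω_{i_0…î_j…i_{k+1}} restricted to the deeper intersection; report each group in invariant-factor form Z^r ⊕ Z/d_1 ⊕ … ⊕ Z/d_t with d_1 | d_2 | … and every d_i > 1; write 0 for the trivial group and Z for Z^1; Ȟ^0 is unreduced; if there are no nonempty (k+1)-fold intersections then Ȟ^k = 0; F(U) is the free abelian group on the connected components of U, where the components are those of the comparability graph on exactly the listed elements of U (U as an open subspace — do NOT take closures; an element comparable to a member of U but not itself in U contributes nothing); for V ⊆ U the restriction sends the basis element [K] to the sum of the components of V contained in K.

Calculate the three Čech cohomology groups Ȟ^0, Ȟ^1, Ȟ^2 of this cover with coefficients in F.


nerve of the cover:
  W1={{q1},{q2},{q4},{q1,q2},{q1,q3},{q1,q4},{q2,q3},{q2,q4},{q3,q4},{q1,q2,q3},{q1,q3,q4},{q2,q3,q4}} W2={{q2},{q3},{q4},{q1,q2},{q1,q3},{q1,q4},{q2,q3},{q2,q4},{q3,q4},{q1,q2,q3},{q1,q3,q4},{q2,q3,q4}} W3={{q3},{q4},{q1,q3},{q1,q4},{q2,q3},{q2,q4},{q3,q4},{q1,q2,q3},{q1,q3,q4},{q2,q3,q4}}
  W12={{q2},{q4},{q1,q2},{q1,q3},{q1,q4},{q2,q3},{q2,q4},{q3,q4},{q1,q2,q3},{q1,q3,q4},{q2,q3,q4}} W13={{q4},{q1,q3},{q1,q4},{q2,q3},{q2,q4},{q3,q4},{q1,q2,q3},{q1,q3,q4},{q2,q3,q4}} W23={{q3},{q4},{q1,q3},{q1,q4},{q2,q3},{q2,q4},{q3,q4},{q1,q2,q3},{q1,q3,q4},{q2,q3,q4}}
  W123={{q4},{q1,q3},{q1,q4},{q2,q3},{q2,q4},{q3,q4},{q1,q2,q3},{q1,q3,q4},{q2,q3,q4}}
components per intersection:
  W1: {{q1},{q2},{q4},{q1,q2},{q1,q3},{q1,q4},{q2,q3},{q2,q4},{q3,q4},{q1,q2,q3},{q1,q3,q4},{q2,q3,q4}}
  W2: {{q2},{q3},{q4},{q1,q2},{q1,q3},{q1,q4},{q2,q3},{q2,q4},{q3,q4},{q1,q2,q3},{q1,q3,q4},{q2,q3,q4}}
  W3: {{q3},{q4},{q1,q3},{q1,q4},{q2,q3},{q2,q4},{q3,q4},{q1,q2,q3},{q1,q3,q4},{q2,q3,q4}}
  W12: {{q2},{q4},{q1,q2},{q1,q3},{q1,q4},{q2,q3},{q2,q4},{q3,q4},{q1,q2,q3},{q1,q3,q4},{q2,q3,q4}}
  W13: {{q4},{q1,q3},{q1,q4},{q2,q3},{q2,q4},{q3,q4},{q1,q2,q3},{q1,q3,q4},{q2,q3,q4}}
  W23: {{q3},{q4},{q1,q3},{q1,q4},{q2,q3},{q2,q4},{q3,q4},{q1,q2,q3},{q1,q3,q4},{q2,q3,q4}}
  W123: {{q4},{q1,q3},{q1,q4},{q2,q3},{q2,q4},{q3,q4},{q1,q2,q3},{q1,q3,q4},{q2,q3,q4}}
C dims 3,3,1; δ0: rk 2, SNF 1^2; δ1: rk 1, SNF 1^1
Ȟ^0 = (3 − 2) − 0 = 1, so Ȟ^0 ≅ Z
Ȟ^1 = (3 − 1) − 2 = 0, so Ȟ^1 ≅ 0
Ȟ^2 = (1 − 0) − 1 = 0, so Ȟ^2 ≅ 0

Ȟ^0 = Z,  Ȟ^1 = 0,  Ȟ^2 = 0


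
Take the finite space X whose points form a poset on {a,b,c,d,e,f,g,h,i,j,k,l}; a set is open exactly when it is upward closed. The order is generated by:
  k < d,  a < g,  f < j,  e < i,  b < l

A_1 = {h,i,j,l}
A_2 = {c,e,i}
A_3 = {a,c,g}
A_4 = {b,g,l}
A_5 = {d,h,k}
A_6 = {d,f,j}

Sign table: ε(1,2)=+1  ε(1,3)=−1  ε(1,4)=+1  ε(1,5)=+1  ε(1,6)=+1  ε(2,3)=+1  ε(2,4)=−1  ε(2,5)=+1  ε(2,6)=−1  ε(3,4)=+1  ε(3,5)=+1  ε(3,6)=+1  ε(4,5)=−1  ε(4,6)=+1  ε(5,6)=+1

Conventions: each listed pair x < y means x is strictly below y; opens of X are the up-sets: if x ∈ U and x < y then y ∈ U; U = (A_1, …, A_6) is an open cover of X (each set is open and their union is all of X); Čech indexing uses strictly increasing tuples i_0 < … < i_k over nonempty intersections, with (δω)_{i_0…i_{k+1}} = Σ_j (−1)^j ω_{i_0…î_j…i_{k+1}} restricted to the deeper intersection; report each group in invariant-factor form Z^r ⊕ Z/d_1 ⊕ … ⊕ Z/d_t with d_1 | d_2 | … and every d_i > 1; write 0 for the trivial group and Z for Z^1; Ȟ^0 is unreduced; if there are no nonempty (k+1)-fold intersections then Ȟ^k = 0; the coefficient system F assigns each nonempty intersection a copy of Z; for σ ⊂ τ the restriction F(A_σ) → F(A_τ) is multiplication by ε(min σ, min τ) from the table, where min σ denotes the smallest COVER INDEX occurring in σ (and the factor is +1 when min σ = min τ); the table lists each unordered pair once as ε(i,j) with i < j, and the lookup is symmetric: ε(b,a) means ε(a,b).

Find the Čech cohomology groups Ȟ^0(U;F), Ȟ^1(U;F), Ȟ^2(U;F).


nonempty overlaps:
  A12={i} A14={l} A15={h} A16={j} A23={c} A34={g} A56={d}
C dims 6,7; δ0: rk 5, SNF 1^5
degree 0: 6−5−0 = 1 → Ȟ^0 ≅ Z
degree 1: 7−0−5 = 2 → Ȟ^1 ≅ Z^2
degree 2: 0−0−0 = 0 → Ȟ^2 ≅ 0

Ȟ^0(U;F) ≅ Z, Ȟ^1(U;F) ≅ Z^2, Ȟ^2(U;F) ≅ 0


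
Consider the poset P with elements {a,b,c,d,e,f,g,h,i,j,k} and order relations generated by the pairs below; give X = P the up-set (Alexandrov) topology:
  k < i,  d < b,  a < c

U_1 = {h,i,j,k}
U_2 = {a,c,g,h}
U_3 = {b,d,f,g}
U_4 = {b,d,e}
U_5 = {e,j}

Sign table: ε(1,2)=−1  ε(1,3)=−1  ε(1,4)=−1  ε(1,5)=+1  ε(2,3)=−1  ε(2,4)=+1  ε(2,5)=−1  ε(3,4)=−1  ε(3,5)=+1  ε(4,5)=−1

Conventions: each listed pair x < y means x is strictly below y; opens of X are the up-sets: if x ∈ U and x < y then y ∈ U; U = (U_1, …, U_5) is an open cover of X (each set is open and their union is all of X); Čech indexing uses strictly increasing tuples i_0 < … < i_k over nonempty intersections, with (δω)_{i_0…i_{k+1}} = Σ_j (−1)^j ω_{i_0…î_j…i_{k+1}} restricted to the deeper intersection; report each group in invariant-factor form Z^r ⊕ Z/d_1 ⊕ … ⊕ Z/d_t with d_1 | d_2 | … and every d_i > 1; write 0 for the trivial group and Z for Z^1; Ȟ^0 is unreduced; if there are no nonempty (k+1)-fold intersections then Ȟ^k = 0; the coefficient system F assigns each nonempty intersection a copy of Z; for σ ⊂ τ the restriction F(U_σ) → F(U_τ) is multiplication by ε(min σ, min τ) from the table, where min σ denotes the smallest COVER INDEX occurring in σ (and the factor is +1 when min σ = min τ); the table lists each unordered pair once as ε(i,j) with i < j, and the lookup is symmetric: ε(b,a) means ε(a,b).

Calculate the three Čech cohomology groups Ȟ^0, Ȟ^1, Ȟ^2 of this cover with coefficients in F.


cover nerve:
  U12={h} U15={j} U23={g} U34={b,d} U45={e}
C dims 5,5; δ0: rk 4, SNF 1^4
Ȟ^0: (5−4)−0=1 ⇒ Z
Ȟ^1: (5−0)−4=1 ⇒ Z
Ȟ^2: (0−0)−0=0 ⇒ 0

Ȟ^0 = Z, Ȟ^1 = Z, Ȟ^2 = 0


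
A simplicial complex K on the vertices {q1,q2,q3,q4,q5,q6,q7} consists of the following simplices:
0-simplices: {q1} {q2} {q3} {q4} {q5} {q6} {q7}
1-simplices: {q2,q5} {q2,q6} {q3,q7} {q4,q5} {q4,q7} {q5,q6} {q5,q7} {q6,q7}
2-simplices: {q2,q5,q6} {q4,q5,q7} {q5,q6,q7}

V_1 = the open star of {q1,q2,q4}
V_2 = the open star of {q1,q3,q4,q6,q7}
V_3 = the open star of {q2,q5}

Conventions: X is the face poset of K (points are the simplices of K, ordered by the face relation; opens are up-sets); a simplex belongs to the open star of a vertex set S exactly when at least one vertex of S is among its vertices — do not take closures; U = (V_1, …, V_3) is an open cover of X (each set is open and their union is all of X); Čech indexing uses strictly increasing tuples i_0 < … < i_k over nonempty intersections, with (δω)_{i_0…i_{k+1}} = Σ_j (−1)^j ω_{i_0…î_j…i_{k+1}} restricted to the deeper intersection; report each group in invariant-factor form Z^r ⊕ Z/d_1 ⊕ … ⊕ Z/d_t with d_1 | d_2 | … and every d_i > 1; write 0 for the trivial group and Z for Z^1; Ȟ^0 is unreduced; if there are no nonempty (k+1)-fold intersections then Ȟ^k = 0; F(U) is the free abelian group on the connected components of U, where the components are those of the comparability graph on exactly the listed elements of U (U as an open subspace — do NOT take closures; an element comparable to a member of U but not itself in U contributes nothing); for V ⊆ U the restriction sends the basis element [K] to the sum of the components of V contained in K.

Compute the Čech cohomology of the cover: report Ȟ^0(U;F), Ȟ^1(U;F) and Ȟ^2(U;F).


Ȟ^0(U;F) ≅ Z^2, Ȟ^1(U;F) ≅ 0, Ȟ^2(U;F) ≅ 0

nerve of the cover:
  V1={{q1},{q2},{q4},{q2,q5},{q2,q6},{q4,q5},{q4,q7},{q2,q5,q6},{q4,q5,q7}} V2={{q1},{q3},{q4},{q6},{q7},{q2,q6},{q3,q7},{q4,q5},{q4,q7},{q5,q6},{q5,q7},{q6,q7},{q2,q5,q6},{q4,q5,q7},{q5,q6,q7}} V3={{q2},{q5},{q2,q5},{q2,q6},{q4,q5},{q5,q6},{q5,q7},{q2,q5,q6},{q4,q5,q7},{q5,q6,q7}}
  V12={{q1},{q4},{q2,q6},{q4,q5},{q4,q7},{q2,q5,q6},{q4,q5,q7}} V13={{q2},{q2,q5},{q2,q6},{q4,q5},{q2,q5,q6},{q4,q5,q7}} V23={{q2,q6},{q4,q5},{q5,q6},{q5,q7},{q2,q5,q6},{q4,q5,q7},{q5,q6,q7}}
  V123={{q2,q6},{q4,q5},{q2,q5,q6},{q4,q5,q7}}
components per intersection:
  V1: {{q1}} {{q2},{q2,q5},{q2,q6},{q2,q5,q6}} {{q4},{q4,q5},{q4,q7},{q4,q5,q7}}
  V2: {{q1}} {{q3},{q4},{q6},{q7},{q2,q6},{q3,q7},{q4,q5},{q4,q7},{q5,q6},{q5,q7},{q6,q7},{q2,q5,q6},{q4,q5,q7},{q5,q6,q7}}
  V3: {{q2},{q5},{q2,q5},{q2,q6},{q4,q5},{q5,q6},{q5,q7},{q2,q5,q6},{q4,q5,q7},{q5,q6,q7}}
  V12: {{q1}} {{q4},{q4,q5},{q4,q7},{q4,q5,q7}} {{q2,q6},{q2,q5,q6}}
  V13: {{q2},{q2,q5},{q2,q6},{q2,q5,q6}} {{q4,q5},{q4,q5,q7}}
  V23: {{q2,q6},{q4,q5},{q5,q6},{q5,q7},{q2,q5,q6},{q4,q5,q7},{q5,q6,q7}}
  V123: {{q2,q6},{q2,q5,q6}} {{q4,q5},{q4,q5,q7}}
C dims 6,6,2; δ0: rk 4, SNF 1^4; δ1: rk 2, SNF 1^2
Ȟ^0 = (6 − 4) − 0 = 2, so Ȟ^0 ≅ Z^2
Ȟ^1 = (6 − 2) − 4 = 0, so Ȟ^1 ≅ 0
Ȟ^2 = (2 − 0) − 2 = 0, so Ȟ^2 ≅ 0


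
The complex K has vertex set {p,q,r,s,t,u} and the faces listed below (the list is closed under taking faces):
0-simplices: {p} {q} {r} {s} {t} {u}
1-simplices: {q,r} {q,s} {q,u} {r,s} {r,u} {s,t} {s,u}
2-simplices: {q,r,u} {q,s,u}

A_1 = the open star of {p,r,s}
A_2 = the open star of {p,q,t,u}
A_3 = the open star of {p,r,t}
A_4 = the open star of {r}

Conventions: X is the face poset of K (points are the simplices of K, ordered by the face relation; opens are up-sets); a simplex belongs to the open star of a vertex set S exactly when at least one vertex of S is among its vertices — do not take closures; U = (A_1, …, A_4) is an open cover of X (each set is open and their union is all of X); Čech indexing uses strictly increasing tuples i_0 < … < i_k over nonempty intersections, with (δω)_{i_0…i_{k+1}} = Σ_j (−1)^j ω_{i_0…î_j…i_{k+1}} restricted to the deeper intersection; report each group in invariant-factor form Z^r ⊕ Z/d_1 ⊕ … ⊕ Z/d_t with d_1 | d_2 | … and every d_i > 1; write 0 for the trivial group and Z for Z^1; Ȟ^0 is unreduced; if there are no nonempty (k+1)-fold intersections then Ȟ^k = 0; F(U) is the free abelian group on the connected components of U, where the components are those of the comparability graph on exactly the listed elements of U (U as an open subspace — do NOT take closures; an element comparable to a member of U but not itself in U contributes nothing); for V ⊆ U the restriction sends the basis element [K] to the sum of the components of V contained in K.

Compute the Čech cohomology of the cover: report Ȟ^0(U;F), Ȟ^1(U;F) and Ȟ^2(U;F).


nerve simplices:
  A1={{p},{r},{s},{q,r},{q,s},{r,s},{r,u},{s,t},{s,u},{q,r,u},{q,s,u}} A2={{p},{q},{t},{u},{q,r},{q,s},{q,u},{r,u},{s,t},{s,u},{q,r,u},{q,s,u}} A3={{p},{r},{t},{q,r},{r,s},{r,u},{s,t},{q,r,u}} A4={{r},{q,r},{r,s},{r,u},{q,r,u}}
  A12={{p},{q,r},{q,s},{r,u},{s,t},{s,u},{q,r,u},{q,s,u}} A13={{p},{r},{q,r},{r,s},{r,u},{s,t},{q,r,u}} A14={{r},{q,r},{r,s},{r,u},{q,r,u}} A23={{p},{t},{q,r},{r,u},{s,t},{q,r,u}} A24={{q,r},{r,u},{q,r,u}} A34={{r},{q,r},{r,s},{r,u},{q,r,u}}
  A123={{p},{q,r},{r,u},{s,t},{q,r,u}} A124={{q,r},{r,u},{q,r,u}} A134={{r},{q,r},{r,s},{r,u},{q,r,u}} A234={{q,r},{r,u},{q,r,u}}
  A1234={{q,r},{r,u},{q,r,u}}
components per intersection:
  A1: {{p}} {{r},{s},{q,r},{q,s},{r,s},{r,u},{s,t},{s,u},{q,r,u},{q,s,u}}
  A2: {{p}} {{q},{u},{q,r},{q,s},{q,u},{r,u},{s,u},{q,r,u},{q,s,u}} {{t},{s,t}}
  A3: {{p}} {{r},{q,r},{r,s},{r,u},{q,r,u}} {{t},{s,t}}
  A4: {{r},{q,r},{r,s},{r,u},{q,r,u}}
  A12: {{p}} {{q,r},{r,u},{q,r,u}} {{q,s},{s,u},{q,s,u}} {{s,t}}
  A13: {{p}} {{r},{q,r},{r,s},{r,u},{q,r,u}} {{s,t}}
  A14: {{r},{q,r},{r,s},{r,u},{q,r,u}}
  A23: {{p}} {{t},{s,t}} {{q,r},{r,u},{q,r,u}}
  A24: {{q,r},{r,u},{q,r,u}}
  A34: {{r},{q,r},{r,s},{r,u},{q,r,u}}
  A123: {{p}} {{q,r},{r,u},{q,r,u}} {{s,t}}
  A124: {{q,r},{r,u},{q,r,u}}
  A134: {{r},{q,r},{r,s},{r,u},{q,r,u}}
  A234: {{q,r},{r,u},{q,r,u}}
  A1234: {{q,r},{r,u},{q,r,u}}
C dims 9,13,6,1; δ0: rk 7, SNF 1^7; δ1: rk 5, SNF 1^5; δ2: rk 1, SNF 1^1
degree 0: 9−7−0 = 2 → Ȟ^0 ≅ Z^2
degree 1: 13−5−7 = 1 → Ȟ^1 ≅ Z
degree 2: 6−1−5 = 0 → Ȟ^2 ≅ 0

Ȟ^0(U;F) ≅ Z^2,  Ȟ^1(U;F) ≅ Z,  Ȟ^2(U;F) ≅ 0


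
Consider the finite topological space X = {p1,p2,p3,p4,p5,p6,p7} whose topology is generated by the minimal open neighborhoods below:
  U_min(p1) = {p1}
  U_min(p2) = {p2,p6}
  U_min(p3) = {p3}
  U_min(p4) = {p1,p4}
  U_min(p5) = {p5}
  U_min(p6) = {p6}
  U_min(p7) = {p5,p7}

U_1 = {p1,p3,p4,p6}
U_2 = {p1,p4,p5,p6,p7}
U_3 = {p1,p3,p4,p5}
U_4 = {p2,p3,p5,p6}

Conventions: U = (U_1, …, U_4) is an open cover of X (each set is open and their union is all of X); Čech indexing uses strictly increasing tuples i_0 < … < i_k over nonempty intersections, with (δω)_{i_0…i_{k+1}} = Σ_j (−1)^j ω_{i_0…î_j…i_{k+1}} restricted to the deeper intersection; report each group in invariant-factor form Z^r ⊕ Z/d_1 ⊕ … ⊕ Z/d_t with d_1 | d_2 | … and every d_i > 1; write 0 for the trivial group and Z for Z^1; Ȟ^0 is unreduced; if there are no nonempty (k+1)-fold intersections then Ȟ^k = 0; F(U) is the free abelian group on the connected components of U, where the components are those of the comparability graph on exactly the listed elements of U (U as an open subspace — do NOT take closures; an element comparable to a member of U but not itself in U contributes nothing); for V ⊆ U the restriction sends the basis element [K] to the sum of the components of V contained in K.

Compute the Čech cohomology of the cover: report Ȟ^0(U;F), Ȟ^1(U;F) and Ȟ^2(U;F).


Ȟ^0 ≅ Z^4; Ȟ^1 ≅ 0; Ȟ^2 ≅ 0

intersection data:
  U12={p1,p4,p6} U13={p1,p3,p4} U14={p3,p6} U23={p1,p4,p5} U24={p5,p6} U34={p3,p5}
  U123={p1,p4} U124={p6} U134={p3} U234={p5}
components per intersection:
  U1: {p1,p4} {p3} {p6}
  U2: {p1,p4} {p5,p7} {p6}
  U3: {p1,p4} {p3} {p5}
  U4: {p2,p6} {p3} {p5}
  U12: {p1,p4} {p6}
  U13: {p1,p4} {p3}
  U14: {p3} {p6}
  U23: {p1,p4} {p5}
  U24: {p5} {p6}
  U34: {p3} {p5}
  U123: {p1,p4}
  U124: {p6}
  U134: {p3}
  U234: {p5}
C dims 12,12,4; δ0: rk 8, SNF 1^8; δ1: rk 4, SNF 1^4
Ȟ^0 = (12 − 8) − 0 = 4, so Ȟ^0 ≅ Z^4
Ȟ^1 = (12 − 4) − 8 = 0, so Ȟ^1 ≅ 0
Ȟ^2 = (4 − 0) − 4 = 0, so Ȟ^2 ≅ 0


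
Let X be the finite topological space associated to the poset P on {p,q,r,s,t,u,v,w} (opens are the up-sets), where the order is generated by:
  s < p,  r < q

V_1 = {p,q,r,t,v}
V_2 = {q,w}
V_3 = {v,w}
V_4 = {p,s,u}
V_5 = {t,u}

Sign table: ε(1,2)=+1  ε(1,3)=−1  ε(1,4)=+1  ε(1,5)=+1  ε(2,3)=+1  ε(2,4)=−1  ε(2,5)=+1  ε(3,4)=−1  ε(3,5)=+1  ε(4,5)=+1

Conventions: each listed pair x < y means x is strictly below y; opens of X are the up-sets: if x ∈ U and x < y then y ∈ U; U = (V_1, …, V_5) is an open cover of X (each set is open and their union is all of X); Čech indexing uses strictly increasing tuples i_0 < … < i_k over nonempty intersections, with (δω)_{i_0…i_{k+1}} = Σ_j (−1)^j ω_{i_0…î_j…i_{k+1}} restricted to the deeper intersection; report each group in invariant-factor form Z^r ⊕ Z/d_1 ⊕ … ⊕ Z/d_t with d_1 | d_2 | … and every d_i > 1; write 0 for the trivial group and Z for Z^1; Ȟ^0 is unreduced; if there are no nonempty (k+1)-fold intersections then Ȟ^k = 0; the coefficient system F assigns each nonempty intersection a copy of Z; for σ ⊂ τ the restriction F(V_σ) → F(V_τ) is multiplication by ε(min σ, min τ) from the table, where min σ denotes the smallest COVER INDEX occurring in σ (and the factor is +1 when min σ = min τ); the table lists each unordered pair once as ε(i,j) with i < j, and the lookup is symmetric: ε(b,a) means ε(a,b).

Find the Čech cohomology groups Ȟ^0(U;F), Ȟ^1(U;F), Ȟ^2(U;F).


intersection data:
  V12={q} V13={v} V14={p} V15={t} V23={w} V45={u}
C dims 5,6; δ0: rk 5, SNF 1^4·2
Ȟ^0 = (5 − 5) − 0 = 0, so Ȟ^0 ≅ 0
Ȟ^1 = (6 − 0) − 5 = 1 plus torsion [2], so Ȟ^1 ≅ Z ⊕ Z/2
Ȟ^2 = (0 − 0) − 0 = 0, so Ȟ^2 ≅ 0

Ȟ^0 = 0, Ȟ^1 = Z ⊕ Z/2, Ȟ^2 = 0


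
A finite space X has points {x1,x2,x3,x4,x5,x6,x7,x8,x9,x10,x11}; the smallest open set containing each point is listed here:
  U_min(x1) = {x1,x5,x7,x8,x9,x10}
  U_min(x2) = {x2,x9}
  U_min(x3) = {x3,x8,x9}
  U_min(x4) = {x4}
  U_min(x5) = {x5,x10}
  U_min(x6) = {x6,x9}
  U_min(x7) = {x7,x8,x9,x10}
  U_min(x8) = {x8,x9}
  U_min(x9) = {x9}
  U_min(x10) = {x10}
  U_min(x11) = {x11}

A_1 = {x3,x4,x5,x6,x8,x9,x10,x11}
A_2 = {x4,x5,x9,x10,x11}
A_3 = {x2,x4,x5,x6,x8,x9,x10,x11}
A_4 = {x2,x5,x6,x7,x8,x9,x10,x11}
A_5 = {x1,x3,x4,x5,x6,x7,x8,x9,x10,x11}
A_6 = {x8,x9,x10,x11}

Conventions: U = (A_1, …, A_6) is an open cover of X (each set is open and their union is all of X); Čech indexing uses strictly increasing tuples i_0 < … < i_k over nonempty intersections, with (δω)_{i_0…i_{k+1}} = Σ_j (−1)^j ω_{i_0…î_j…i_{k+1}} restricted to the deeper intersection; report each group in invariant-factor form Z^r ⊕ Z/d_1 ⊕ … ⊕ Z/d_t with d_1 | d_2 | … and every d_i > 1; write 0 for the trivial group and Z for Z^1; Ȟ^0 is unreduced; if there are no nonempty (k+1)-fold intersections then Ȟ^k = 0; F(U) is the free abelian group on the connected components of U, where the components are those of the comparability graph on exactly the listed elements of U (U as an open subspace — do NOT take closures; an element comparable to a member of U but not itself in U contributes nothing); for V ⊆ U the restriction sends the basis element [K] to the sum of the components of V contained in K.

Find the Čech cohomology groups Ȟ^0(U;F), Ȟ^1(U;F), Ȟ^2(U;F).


intersection data:
  A12={x4,x5,x9,x10,x11} A13={x4,x5,x6,x8,x9,x10,x11} A14={x5,x6,x8,x9,x10,x11} A15={x3,x4,x5,x6,x8,x9,x10,x11} A16={x8,x9,x10,x11} A23={x4,x5,x9,x10,x11} A24={x5,x9,x10,x11} A25={x4,x5,x9,x10,x11} A26={x9,x10,x11} A34={x2,x5,x6,x8,x9,x10,x11} A35={x4,x5,x6,x8,x9,x10,x11} A36={x8,x9,x10,x11} A45={x5,x6,x7,x8,x9,x10,x11} A46={x8,x9,x10,x11} A56={x8,x9,x10,x11}
  A123={x4,x5,x9,x10,x11} A124={x5,x9,x10,x11} A125={x4,x5,x9,x10,x11} A126={x9,x10,x11} A134={x5,x6,x8,x9,x10,x11} A135={x4,x5,x6,x8,x9,x10,x11} A136={x8,x9,x10,x11} A145={x5,x6,x8,x9,x10,x11} A146={x8,x9,x10,x11} A156={x8,x9,x10,x11} A234={x5,x9,x10,x11} A235={x4,x5,x9,x10,x11} A236={x9,x10,x11} A245={x5,x9,x10,x11} A246={x9,x10,x11} A256={x9,x10,x11} A345={x5,x6,x8,x9,x10,x11} A346={x8,x9,x10,x11} A356={x8,x9,x10,x11} A456={x8,x9,x10,x11}
  A1234={x5,x9,x10,x11} A1235={x4,x5,x9,x10,x11} A1236={x9,x10,x11} A1245={x5,x9,x10,x11} A1246={x9,x10,x11} A1256={x9,x10,x11} A1345={x5,x6,x8,x9,x10,x11} A1346={x8,x9,x10,x11} A1356={x8,x9,x10,x11} A1456={x8,x9,x10,x11} A2345={x5,x9,x10,x11} A2346={x9,x10,x11} A2356={x9,x10,x11} A2456={x9,x10,x11} A3456={x8,x9,x10,x11}
  A12345={x5,x9,x10,x11} A12346={x9,x10,x11} A12356={x9,x10,x11} A12456={x9,x10,x11} A13456={x8,x9,x10,x11} A23456={x9,x10,x11}
  A123456={x9,x10,x11}
components per intersection:
  A1: {x3,x6,x8,x9} {x4} {x5,x10} {x11}
  A2: {x4} {x5,x10} {x9} {x11}
  A3: {x2,x6,x8,x9} {x4} {x5,x10} {x11}
  A4: {x2,x5,x6,x7,x8,x9,x10} {x11}
  A5: {x1,x3,x5,x6,x7,x8,x9,x10} {x4} {x11}
  A6: {x8,x9} {x10} {x11}
  A12: {x4} {x5,x10} {x9} {x11}
  A13: {x4} {x5,x10} {x6,x8,x9} {x11}
  A14: {x5,x10} {x6,x8,x9} {x11}
  A15: {x3,x6,x8,x9} {x4} {x5,x10} {x11}
  A16: {x8,x9} {x10} {x11}
  A23: {x4} {x5,x10} {x9} {x11}
  A24: {x5,x10} {x9} {x11}
  A25: {x4} {x5,x10} {x9} {x11}
  A26: {x9} {x10} {x11}
  A34: {x2,x6,x8,x9} {x5,x10} {x11}
  A35: {x4} {x5,x10} {x6,x8,x9} {x11}
  A36: {x8,x9} {x10} {x11}
  A45: {x5,x6,x7,x8,x9,x10} {x11}
  A46: {x8,x9} {x10} {x11}
  A56: {x8,x9} {x10} {x11}
  A123: {x4} {x5,x10} {x9} {x11}
  A124: {x5,x10} {x9} {x11}
  A125: {x4} {x5,x10} {x9} {x11}
  A126: {x9} {x10} {x11}
  A134: {x5,x10} {x6,x8,x9} {x11}
  A135: {x4} {x5,x10} {x6,x8,x9} {x11}
  A136: {x8,x9} {x10} {x11}
  A145: {x5,x10} {x6,x8,x9} {x11}
  A146: {x8,x9} {x10} {x11}
  A156: {x8,x9} {x10} {x11}
  A234: {x5,x10} {x9} {x11}
  A235: {x4} {x5,x10} {x9} {x11}
  A236: {x9} {x10} {x11}
  A245: {x5,x10} {x9} {x11}
  A246: {x9} {x10} {x11}
  A256: {x9} {x10} {x11}
  A345: {x5,x10} {x6,x8,x9} {x11}
  A346: {x8,x9} {x10} {x11}
  A356: {x8,x9} {x10} {x11}
  A456: {x8,x9} {x10} {x11}
  A1234: {x5,x10} {x9} {x11}
  A1235: {x4} {x5,x10} {x9} {x11}
  A1236: {x9} {x10} {x11}
  A1245: {x5,x10} {x9} {x11}
  A1246: {x9} {x10} {x11}
  A1256: {x9} {x10} {x11}
  A1345: {x5,x10} {x6,x8,x9} {x11}
  A1346: {x8,x9} {x10} {x11}
  A1356: {x8,x9} {x10} {x11}
  A1456: {x8,x9} {x10} {x11}
  A2345: {x5,x10} {x9} {x11}
  A2346: {x9} {x10} {x11}
  A2356: {x9} {x10} {x11}
  A2456: {x9} {x10} {x11}
  A3456: {x8,x9} {x10} {x11}
  A12345: {x5,x10} {x9} {x11}
  A12346: {x9} {x10} {x11}
  A12356: {x9} {x10} {x11}
  A12456: {x9} {x10} {x11}
  A13456: {x8,x9} {x10} {x11}
  A23456: {x9} {x10} {x11}
  A123456: {x9} {x10} {x11}
C dims 20,50,64,46; δ0: rk 17, SNF 1^17; δ1: rk 33, SNF 1^33; δ2: rk 31, SNF 1^31
Ȟ^0 = (20 − 17) − 0 = 3, so Ȟ^0 ≅ Z^3
Ȟ^1 = (50 − 33) − 17 = 0, so Ȟ^1 ≅ 0
Ȟ^2 = (64 − 31) − 33 = 0, so Ȟ^2 ≅ 0

Ȟ^0(U;F) ≅ Z^3, Ȟ^1(U;F) ≅ 0, Ȟ^2(U;F) ≅ 0


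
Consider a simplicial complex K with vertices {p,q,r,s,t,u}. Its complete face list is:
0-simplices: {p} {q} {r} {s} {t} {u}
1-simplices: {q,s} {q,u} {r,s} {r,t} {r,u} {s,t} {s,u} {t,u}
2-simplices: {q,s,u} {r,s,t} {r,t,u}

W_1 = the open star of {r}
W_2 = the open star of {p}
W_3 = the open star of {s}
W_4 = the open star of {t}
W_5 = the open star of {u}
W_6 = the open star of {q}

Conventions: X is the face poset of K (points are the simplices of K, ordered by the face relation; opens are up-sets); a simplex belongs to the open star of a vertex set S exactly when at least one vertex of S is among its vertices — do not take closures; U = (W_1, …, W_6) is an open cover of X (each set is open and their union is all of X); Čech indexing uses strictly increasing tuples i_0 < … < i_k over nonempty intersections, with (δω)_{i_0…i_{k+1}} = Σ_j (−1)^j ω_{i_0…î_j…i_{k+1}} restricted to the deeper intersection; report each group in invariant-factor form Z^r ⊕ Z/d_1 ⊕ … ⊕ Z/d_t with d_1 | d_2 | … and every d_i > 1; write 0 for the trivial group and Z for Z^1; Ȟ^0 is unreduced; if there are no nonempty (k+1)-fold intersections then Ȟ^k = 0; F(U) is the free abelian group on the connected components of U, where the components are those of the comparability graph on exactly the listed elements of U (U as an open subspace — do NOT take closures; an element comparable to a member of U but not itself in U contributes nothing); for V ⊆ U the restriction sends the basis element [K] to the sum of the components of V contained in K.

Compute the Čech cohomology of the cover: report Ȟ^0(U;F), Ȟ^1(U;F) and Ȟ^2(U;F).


Ȟ^0(U;F) ≅ Z^2, Ȟ^1(U;F) ≅ Z and Ȟ^2(U;F) ≅ 0

intersection data:
  W1={{r},{r,s},{r,t},{r,u},{r,s,t},{r,t,u}} W2={{p}} W3={{s},{q,s},{r,s},{s,t},{s,u},{q,s,u},{r,s,t}} W4={{t},{r,t},{s,t},{t,u},{r,s,t},{r,t,u}} W5={{u},{q,u},{r,u},{s,u},{t,u},{q,s,u},{r,t,u}} W6={{q},{q,s},{q,u},{q,s,u}}
  W13={{r,s},{r,s,t}} W14={{r,t},{r,s,t},{r,t,u}} W15={{r,u},{r,t,u}} W34={{s,t},{r,s,t}} W35={{s,u},{q,s,u}} W36={{q,s},{q,s,u}} W45={{t,u},{r,t,u}} W56={{q,u},{q,s,u}}
  W134={{r,s,t}} W145={{r,t,u}} W356={{q,s,u}}
components per intersection:
  W1: {{r},{r,s},{r,t},{r,u},{r,s,t},{r,t,u}}
  W2: {{p}}
  W3: {{s},{q,s},{r,s},{s,t},{s,u},{q,s,u},{r,s,t}}
  W4: {{t},{r,t},{s,t},{t,u},{r,s,t},{r,t,u}}
  W5: {{u},{q,u},{r,u},{s,u},{t,u},{q,s,u},{r,t,u}}
  W6: {{q},{q,s},{q,u},{q,s,u}}
  W13: {{r,s},{r,s,t}}
  W14: {{r,t},{r,s,t},{r,t,u}}
  W15: {{r,u},{r,t,u}}
  W34: {{s,t},{r,s,t}}
  W35: {{s,u},{q,s,u}}
  W36: {{q,s},{q,s,u}}
  W45: {{t,u},{r,t,u}}
  W56: {{q,u},{q,s,u}}
  W134: {{r,s,t}}
  W145: {{r,t,u}}
  W356: {{q,s,u}}
C dims 6,8,3; δ0: rk 4, SNF 1^4; δ1: rk 3, SNF 1^3
Ȟ^0 = (6 − 4) − 0 = 2, so Ȟ^0 ≅ Z^2
Ȟ^1 = (8 − 3) − 4 = 1, so Ȟ^1 ≅ Z
Ȟ^2 = (3 − 0) − 3 = 0, so Ȟ^2 ≅ 0
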